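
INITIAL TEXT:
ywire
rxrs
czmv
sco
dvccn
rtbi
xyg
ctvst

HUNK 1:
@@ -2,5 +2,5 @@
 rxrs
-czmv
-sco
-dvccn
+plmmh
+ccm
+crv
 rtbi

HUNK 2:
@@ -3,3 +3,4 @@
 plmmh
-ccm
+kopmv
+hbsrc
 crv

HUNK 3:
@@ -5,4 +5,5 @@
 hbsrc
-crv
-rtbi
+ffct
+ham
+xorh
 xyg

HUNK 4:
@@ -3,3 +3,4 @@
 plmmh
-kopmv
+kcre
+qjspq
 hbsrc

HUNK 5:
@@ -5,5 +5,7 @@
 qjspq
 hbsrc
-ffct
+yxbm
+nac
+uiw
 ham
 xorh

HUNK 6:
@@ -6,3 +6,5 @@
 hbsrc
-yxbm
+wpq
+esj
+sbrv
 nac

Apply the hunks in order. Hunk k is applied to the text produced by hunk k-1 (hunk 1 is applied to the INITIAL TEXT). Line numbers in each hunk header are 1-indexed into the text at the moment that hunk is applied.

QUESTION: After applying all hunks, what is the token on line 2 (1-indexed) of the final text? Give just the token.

Hunk 1: at line 2 remove [czmv,sco,dvccn] add [plmmh,ccm,crv] -> 8 lines: ywire rxrs plmmh ccm crv rtbi xyg ctvst
Hunk 2: at line 3 remove [ccm] add [kopmv,hbsrc] -> 9 lines: ywire rxrs plmmh kopmv hbsrc crv rtbi xyg ctvst
Hunk 3: at line 5 remove [crv,rtbi] add [ffct,ham,xorh] -> 10 lines: ywire rxrs plmmh kopmv hbsrc ffct ham xorh xyg ctvst
Hunk 4: at line 3 remove [kopmv] add [kcre,qjspq] -> 11 lines: ywire rxrs plmmh kcre qjspq hbsrc ffct ham xorh xyg ctvst
Hunk 5: at line 5 remove [ffct] add [yxbm,nac,uiw] -> 13 lines: ywire rxrs plmmh kcre qjspq hbsrc yxbm nac uiw ham xorh xyg ctvst
Hunk 6: at line 6 remove [yxbm] add [wpq,esj,sbrv] -> 15 lines: ywire rxrs plmmh kcre qjspq hbsrc wpq esj sbrv nac uiw ham xorh xyg ctvst
Final line 2: rxrs

Answer: rxrs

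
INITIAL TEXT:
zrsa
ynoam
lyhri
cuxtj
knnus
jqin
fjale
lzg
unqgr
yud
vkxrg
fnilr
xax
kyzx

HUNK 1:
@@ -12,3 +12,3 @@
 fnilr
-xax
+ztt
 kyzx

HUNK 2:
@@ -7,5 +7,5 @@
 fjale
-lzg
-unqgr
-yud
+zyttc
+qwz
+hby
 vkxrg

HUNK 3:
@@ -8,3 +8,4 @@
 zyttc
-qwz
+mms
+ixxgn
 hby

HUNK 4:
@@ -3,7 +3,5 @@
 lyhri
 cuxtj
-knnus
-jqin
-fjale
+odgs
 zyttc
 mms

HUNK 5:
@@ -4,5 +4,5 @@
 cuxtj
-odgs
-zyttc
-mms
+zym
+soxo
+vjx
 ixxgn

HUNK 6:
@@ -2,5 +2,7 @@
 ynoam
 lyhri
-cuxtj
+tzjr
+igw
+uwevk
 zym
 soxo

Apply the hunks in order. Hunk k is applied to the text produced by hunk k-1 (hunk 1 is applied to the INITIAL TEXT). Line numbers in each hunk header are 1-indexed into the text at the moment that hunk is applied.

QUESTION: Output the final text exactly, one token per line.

Hunk 1: at line 12 remove [xax] add [ztt] -> 14 lines: zrsa ynoam lyhri cuxtj knnus jqin fjale lzg unqgr yud vkxrg fnilr ztt kyzx
Hunk 2: at line 7 remove [lzg,unqgr,yud] add [zyttc,qwz,hby] -> 14 lines: zrsa ynoam lyhri cuxtj knnus jqin fjale zyttc qwz hby vkxrg fnilr ztt kyzx
Hunk 3: at line 8 remove [qwz] add [mms,ixxgn] -> 15 lines: zrsa ynoam lyhri cuxtj knnus jqin fjale zyttc mms ixxgn hby vkxrg fnilr ztt kyzx
Hunk 4: at line 3 remove [knnus,jqin,fjale] add [odgs] -> 13 lines: zrsa ynoam lyhri cuxtj odgs zyttc mms ixxgn hby vkxrg fnilr ztt kyzx
Hunk 5: at line 4 remove [odgs,zyttc,mms] add [zym,soxo,vjx] -> 13 lines: zrsa ynoam lyhri cuxtj zym soxo vjx ixxgn hby vkxrg fnilr ztt kyzx
Hunk 6: at line 2 remove [cuxtj] add [tzjr,igw,uwevk] -> 15 lines: zrsa ynoam lyhri tzjr igw uwevk zym soxo vjx ixxgn hby vkxrg fnilr ztt kyzx

Answer: zrsa
ynoam
lyhri
tzjr
igw
uwevk
zym
soxo
vjx
ixxgn
hby
vkxrg
fnilr
ztt
kyzx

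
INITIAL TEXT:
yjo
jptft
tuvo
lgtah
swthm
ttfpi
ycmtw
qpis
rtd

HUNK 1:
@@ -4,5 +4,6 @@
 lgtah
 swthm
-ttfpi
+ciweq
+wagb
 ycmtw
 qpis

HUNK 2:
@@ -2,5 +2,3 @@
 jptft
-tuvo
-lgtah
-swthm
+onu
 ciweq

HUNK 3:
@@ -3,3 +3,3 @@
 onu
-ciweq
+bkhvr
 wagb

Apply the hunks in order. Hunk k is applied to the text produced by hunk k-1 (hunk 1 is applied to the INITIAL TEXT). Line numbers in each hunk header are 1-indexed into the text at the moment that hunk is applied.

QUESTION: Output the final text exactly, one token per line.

Answer: yjo
jptft
onu
bkhvr
wagb
ycmtw
qpis
rtd

Derivation:
Hunk 1: at line 4 remove [ttfpi] add [ciweq,wagb] -> 10 lines: yjo jptft tuvo lgtah swthm ciweq wagb ycmtw qpis rtd
Hunk 2: at line 2 remove [tuvo,lgtah,swthm] add [onu] -> 8 lines: yjo jptft onu ciweq wagb ycmtw qpis rtd
Hunk 3: at line 3 remove [ciweq] add [bkhvr] -> 8 lines: yjo jptft onu bkhvr wagb ycmtw qpis rtd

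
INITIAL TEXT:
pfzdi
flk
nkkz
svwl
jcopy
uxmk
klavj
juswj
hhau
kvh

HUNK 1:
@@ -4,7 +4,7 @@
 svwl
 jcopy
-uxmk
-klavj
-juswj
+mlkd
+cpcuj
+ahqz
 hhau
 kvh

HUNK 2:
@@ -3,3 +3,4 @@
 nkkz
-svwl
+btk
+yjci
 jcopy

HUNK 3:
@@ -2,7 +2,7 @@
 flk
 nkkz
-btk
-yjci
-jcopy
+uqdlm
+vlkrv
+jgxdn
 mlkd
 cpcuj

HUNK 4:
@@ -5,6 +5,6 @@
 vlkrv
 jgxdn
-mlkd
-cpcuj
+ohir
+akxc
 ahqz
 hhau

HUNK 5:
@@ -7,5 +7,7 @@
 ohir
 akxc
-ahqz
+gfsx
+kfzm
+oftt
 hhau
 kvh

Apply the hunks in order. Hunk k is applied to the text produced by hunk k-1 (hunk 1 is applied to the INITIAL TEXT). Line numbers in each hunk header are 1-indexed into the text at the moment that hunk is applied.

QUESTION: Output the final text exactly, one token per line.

Hunk 1: at line 4 remove [uxmk,klavj,juswj] add [mlkd,cpcuj,ahqz] -> 10 lines: pfzdi flk nkkz svwl jcopy mlkd cpcuj ahqz hhau kvh
Hunk 2: at line 3 remove [svwl] add [btk,yjci] -> 11 lines: pfzdi flk nkkz btk yjci jcopy mlkd cpcuj ahqz hhau kvh
Hunk 3: at line 2 remove [btk,yjci,jcopy] add [uqdlm,vlkrv,jgxdn] -> 11 lines: pfzdi flk nkkz uqdlm vlkrv jgxdn mlkd cpcuj ahqz hhau kvh
Hunk 4: at line 5 remove [mlkd,cpcuj] add [ohir,akxc] -> 11 lines: pfzdi flk nkkz uqdlm vlkrv jgxdn ohir akxc ahqz hhau kvh
Hunk 5: at line 7 remove [ahqz] add [gfsx,kfzm,oftt] -> 13 lines: pfzdi flk nkkz uqdlm vlkrv jgxdn ohir akxc gfsx kfzm oftt hhau kvh

Answer: pfzdi
flk
nkkz
uqdlm
vlkrv
jgxdn
ohir
akxc
gfsx
kfzm
oftt
hhau
kvh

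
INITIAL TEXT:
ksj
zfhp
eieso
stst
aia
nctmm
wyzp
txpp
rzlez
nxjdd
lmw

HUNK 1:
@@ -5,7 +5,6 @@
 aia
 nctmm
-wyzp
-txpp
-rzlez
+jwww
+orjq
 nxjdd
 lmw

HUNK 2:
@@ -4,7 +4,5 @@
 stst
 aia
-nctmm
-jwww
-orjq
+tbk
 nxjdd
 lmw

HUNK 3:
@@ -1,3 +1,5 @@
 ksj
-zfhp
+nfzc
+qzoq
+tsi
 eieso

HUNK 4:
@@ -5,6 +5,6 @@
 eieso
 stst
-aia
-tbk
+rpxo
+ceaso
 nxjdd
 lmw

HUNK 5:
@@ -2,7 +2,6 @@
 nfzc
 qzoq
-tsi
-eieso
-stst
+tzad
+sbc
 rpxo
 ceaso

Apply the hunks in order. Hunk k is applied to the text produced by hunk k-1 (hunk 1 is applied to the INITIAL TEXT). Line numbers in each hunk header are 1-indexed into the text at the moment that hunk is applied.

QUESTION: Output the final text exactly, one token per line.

Hunk 1: at line 5 remove [wyzp,txpp,rzlez] add [jwww,orjq] -> 10 lines: ksj zfhp eieso stst aia nctmm jwww orjq nxjdd lmw
Hunk 2: at line 4 remove [nctmm,jwww,orjq] add [tbk] -> 8 lines: ksj zfhp eieso stst aia tbk nxjdd lmw
Hunk 3: at line 1 remove [zfhp] add [nfzc,qzoq,tsi] -> 10 lines: ksj nfzc qzoq tsi eieso stst aia tbk nxjdd lmw
Hunk 4: at line 5 remove [aia,tbk] add [rpxo,ceaso] -> 10 lines: ksj nfzc qzoq tsi eieso stst rpxo ceaso nxjdd lmw
Hunk 5: at line 2 remove [tsi,eieso,stst] add [tzad,sbc] -> 9 lines: ksj nfzc qzoq tzad sbc rpxo ceaso nxjdd lmw

Answer: ksj
nfzc
qzoq
tzad
sbc
rpxo
ceaso
nxjdd
lmw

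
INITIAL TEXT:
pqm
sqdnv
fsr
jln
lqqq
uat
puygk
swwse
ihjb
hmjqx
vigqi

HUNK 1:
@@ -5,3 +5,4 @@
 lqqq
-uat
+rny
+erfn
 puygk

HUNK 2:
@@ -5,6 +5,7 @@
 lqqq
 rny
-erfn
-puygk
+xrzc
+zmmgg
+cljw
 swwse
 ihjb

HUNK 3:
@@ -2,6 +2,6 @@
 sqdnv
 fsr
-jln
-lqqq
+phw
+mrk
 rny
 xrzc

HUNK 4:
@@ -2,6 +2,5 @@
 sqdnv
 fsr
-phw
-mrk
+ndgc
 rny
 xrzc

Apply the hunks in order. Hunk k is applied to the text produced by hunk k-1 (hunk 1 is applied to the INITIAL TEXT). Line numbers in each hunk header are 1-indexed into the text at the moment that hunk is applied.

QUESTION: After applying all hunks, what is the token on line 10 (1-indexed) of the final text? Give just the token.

Hunk 1: at line 5 remove [uat] add [rny,erfn] -> 12 lines: pqm sqdnv fsr jln lqqq rny erfn puygk swwse ihjb hmjqx vigqi
Hunk 2: at line 5 remove [erfn,puygk] add [xrzc,zmmgg,cljw] -> 13 lines: pqm sqdnv fsr jln lqqq rny xrzc zmmgg cljw swwse ihjb hmjqx vigqi
Hunk 3: at line 2 remove [jln,lqqq] add [phw,mrk] -> 13 lines: pqm sqdnv fsr phw mrk rny xrzc zmmgg cljw swwse ihjb hmjqx vigqi
Hunk 4: at line 2 remove [phw,mrk] add [ndgc] -> 12 lines: pqm sqdnv fsr ndgc rny xrzc zmmgg cljw swwse ihjb hmjqx vigqi
Final line 10: ihjb

Answer: ihjb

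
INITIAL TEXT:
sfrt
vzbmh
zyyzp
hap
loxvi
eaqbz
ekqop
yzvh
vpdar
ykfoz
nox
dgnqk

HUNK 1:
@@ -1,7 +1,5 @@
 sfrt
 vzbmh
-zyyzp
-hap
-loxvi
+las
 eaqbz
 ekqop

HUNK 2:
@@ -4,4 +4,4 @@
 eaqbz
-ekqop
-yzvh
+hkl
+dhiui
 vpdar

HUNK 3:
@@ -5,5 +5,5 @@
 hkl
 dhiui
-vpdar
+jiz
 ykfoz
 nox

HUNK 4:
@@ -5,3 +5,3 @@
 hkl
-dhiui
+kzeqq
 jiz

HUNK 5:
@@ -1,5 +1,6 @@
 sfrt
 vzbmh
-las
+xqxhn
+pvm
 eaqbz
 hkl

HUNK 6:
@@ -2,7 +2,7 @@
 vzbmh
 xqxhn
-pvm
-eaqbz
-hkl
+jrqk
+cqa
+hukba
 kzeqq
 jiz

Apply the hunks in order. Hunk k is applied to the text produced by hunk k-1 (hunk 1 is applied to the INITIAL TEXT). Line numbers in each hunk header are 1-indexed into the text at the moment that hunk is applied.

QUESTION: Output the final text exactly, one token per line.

Hunk 1: at line 1 remove [zyyzp,hap,loxvi] add [las] -> 10 lines: sfrt vzbmh las eaqbz ekqop yzvh vpdar ykfoz nox dgnqk
Hunk 2: at line 4 remove [ekqop,yzvh] add [hkl,dhiui] -> 10 lines: sfrt vzbmh las eaqbz hkl dhiui vpdar ykfoz nox dgnqk
Hunk 3: at line 5 remove [vpdar] add [jiz] -> 10 lines: sfrt vzbmh las eaqbz hkl dhiui jiz ykfoz nox dgnqk
Hunk 4: at line 5 remove [dhiui] add [kzeqq] -> 10 lines: sfrt vzbmh las eaqbz hkl kzeqq jiz ykfoz nox dgnqk
Hunk 5: at line 1 remove [las] add [xqxhn,pvm] -> 11 lines: sfrt vzbmh xqxhn pvm eaqbz hkl kzeqq jiz ykfoz nox dgnqk
Hunk 6: at line 2 remove [pvm,eaqbz,hkl] add [jrqk,cqa,hukba] -> 11 lines: sfrt vzbmh xqxhn jrqk cqa hukba kzeqq jiz ykfoz nox dgnqk

Answer: sfrt
vzbmh
xqxhn
jrqk
cqa
hukba
kzeqq
jiz
ykfoz
nox
dgnqk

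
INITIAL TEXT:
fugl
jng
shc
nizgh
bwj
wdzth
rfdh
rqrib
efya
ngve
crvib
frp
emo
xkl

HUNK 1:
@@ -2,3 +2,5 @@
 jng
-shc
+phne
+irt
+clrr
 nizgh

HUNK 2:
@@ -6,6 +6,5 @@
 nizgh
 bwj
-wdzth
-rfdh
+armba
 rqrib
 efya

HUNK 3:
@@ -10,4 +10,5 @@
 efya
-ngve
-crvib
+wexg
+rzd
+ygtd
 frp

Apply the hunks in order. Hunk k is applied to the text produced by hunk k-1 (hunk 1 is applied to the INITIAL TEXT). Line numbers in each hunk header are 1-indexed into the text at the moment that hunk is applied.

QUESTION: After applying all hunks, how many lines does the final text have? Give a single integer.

Hunk 1: at line 2 remove [shc] add [phne,irt,clrr] -> 16 lines: fugl jng phne irt clrr nizgh bwj wdzth rfdh rqrib efya ngve crvib frp emo xkl
Hunk 2: at line 6 remove [wdzth,rfdh] add [armba] -> 15 lines: fugl jng phne irt clrr nizgh bwj armba rqrib efya ngve crvib frp emo xkl
Hunk 3: at line 10 remove [ngve,crvib] add [wexg,rzd,ygtd] -> 16 lines: fugl jng phne irt clrr nizgh bwj armba rqrib efya wexg rzd ygtd frp emo xkl
Final line count: 16

Answer: 16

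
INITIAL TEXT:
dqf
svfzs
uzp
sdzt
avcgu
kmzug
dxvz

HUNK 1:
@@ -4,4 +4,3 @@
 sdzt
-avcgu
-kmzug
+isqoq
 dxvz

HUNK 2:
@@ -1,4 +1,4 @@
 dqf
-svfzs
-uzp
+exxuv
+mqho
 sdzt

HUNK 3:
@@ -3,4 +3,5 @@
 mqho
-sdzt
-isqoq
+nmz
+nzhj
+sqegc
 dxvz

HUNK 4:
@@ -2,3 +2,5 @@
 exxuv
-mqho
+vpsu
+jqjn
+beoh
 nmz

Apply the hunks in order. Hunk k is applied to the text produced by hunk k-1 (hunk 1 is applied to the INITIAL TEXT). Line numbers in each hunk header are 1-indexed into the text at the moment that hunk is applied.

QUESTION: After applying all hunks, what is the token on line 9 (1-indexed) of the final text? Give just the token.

Hunk 1: at line 4 remove [avcgu,kmzug] add [isqoq] -> 6 lines: dqf svfzs uzp sdzt isqoq dxvz
Hunk 2: at line 1 remove [svfzs,uzp] add [exxuv,mqho] -> 6 lines: dqf exxuv mqho sdzt isqoq dxvz
Hunk 3: at line 3 remove [sdzt,isqoq] add [nmz,nzhj,sqegc] -> 7 lines: dqf exxuv mqho nmz nzhj sqegc dxvz
Hunk 4: at line 2 remove [mqho] add [vpsu,jqjn,beoh] -> 9 lines: dqf exxuv vpsu jqjn beoh nmz nzhj sqegc dxvz
Final line 9: dxvz

Answer: dxvz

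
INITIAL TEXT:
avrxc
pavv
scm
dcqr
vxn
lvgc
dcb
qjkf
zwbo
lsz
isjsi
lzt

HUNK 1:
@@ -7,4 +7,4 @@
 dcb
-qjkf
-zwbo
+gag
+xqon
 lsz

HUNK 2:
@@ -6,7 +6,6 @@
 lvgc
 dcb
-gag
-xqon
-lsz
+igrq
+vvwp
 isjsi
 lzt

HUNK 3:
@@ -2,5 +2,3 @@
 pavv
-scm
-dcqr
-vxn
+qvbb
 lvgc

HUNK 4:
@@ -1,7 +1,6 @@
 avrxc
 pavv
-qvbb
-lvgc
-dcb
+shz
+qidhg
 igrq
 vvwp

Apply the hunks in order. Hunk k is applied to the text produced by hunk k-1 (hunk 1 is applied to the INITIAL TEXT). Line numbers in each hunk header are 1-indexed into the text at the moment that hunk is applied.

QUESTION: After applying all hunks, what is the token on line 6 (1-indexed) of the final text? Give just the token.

Answer: vvwp

Derivation:
Hunk 1: at line 7 remove [qjkf,zwbo] add [gag,xqon] -> 12 lines: avrxc pavv scm dcqr vxn lvgc dcb gag xqon lsz isjsi lzt
Hunk 2: at line 6 remove [gag,xqon,lsz] add [igrq,vvwp] -> 11 lines: avrxc pavv scm dcqr vxn lvgc dcb igrq vvwp isjsi lzt
Hunk 3: at line 2 remove [scm,dcqr,vxn] add [qvbb] -> 9 lines: avrxc pavv qvbb lvgc dcb igrq vvwp isjsi lzt
Hunk 4: at line 1 remove [qvbb,lvgc,dcb] add [shz,qidhg] -> 8 lines: avrxc pavv shz qidhg igrq vvwp isjsi lzt
Final line 6: vvwp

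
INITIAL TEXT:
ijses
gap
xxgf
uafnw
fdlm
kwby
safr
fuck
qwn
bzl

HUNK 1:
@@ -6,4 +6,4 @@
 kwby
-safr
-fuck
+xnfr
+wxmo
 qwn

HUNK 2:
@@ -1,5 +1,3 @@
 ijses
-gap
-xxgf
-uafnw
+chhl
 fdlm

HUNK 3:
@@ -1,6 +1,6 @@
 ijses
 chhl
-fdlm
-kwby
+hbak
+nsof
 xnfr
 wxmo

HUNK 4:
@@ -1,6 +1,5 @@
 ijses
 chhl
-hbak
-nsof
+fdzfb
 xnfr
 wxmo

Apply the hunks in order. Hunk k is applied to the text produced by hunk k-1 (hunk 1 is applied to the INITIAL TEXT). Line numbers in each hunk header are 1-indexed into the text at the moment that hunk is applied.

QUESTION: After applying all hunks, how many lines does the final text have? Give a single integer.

Hunk 1: at line 6 remove [safr,fuck] add [xnfr,wxmo] -> 10 lines: ijses gap xxgf uafnw fdlm kwby xnfr wxmo qwn bzl
Hunk 2: at line 1 remove [gap,xxgf,uafnw] add [chhl] -> 8 lines: ijses chhl fdlm kwby xnfr wxmo qwn bzl
Hunk 3: at line 1 remove [fdlm,kwby] add [hbak,nsof] -> 8 lines: ijses chhl hbak nsof xnfr wxmo qwn bzl
Hunk 4: at line 1 remove [hbak,nsof] add [fdzfb] -> 7 lines: ijses chhl fdzfb xnfr wxmo qwn bzl
Final line count: 7

Answer: 7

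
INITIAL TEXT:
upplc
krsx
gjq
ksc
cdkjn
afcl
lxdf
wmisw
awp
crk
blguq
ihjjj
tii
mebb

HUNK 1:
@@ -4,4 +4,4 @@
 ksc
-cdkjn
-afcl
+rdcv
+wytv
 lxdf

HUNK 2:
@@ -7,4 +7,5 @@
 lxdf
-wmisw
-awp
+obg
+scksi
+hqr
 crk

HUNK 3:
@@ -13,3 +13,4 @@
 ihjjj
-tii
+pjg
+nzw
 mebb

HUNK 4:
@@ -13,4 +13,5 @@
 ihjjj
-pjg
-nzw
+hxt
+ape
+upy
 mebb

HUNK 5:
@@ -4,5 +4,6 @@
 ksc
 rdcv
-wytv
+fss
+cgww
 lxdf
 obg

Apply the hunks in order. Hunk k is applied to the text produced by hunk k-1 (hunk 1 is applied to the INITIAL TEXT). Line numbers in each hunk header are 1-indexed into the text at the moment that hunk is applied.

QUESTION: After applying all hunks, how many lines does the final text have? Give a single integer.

Hunk 1: at line 4 remove [cdkjn,afcl] add [rdcv,wytv] -> 14 lines: upplc krsx gjq ksc rdcv wytv lxdf wmisw awp crk blguq ihjjj tii mebb
Hunk 2: at line 7 remove [wmisw,awp] add [obg,scksi,hqr] -> 15 lines: upplc krsx gjq ksc rdcv wytv lxdf obg scksi hqr crk blguq ihjjj tii mebb
Hunk 3: at line 13 remove [tii] add [pjg,nzw] -> 16 lines: upplc krsx gjq ksc rdcv wytv lxdf obg scksi hqr crk blguq ihjjj pjg nzw mebb
Hunk 4: at line 13 remove [pjg,nzw] add [hxt,ape,upy] -> 17 lines: upplc krsx gjq ksc rdcv wytv lxdf obg scksi hqr crk blguq ihjjj hxt ape upy mebb
Hunk 5: at line 4 remove [wytv] add [fss,cgww] -> 18 lines: upplc krsx gjq ksc rdcv fss cgww lxdf obg scksi hqr crk blguq ihjjj hxt ape upy mebb
Final line count: 18

Answer: 18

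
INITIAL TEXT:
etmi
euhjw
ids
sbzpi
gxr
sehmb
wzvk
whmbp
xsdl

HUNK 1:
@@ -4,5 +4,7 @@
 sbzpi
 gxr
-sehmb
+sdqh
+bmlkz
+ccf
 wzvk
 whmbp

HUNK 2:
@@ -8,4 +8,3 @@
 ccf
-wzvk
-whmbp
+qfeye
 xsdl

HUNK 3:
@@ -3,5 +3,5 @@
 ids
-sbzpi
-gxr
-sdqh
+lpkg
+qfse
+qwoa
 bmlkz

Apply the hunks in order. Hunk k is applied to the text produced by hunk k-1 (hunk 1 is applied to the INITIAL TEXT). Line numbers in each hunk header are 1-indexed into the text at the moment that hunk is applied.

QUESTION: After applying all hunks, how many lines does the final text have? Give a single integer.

Hunk 1: at line 4 remove [sehmb] add [sdqh,bmlkz,ccf] -> 11 lines: etmi euhjw ids sbzpi gxr sdqh bmlkz ccf wzvk whmbp xsdl
Hunk 2: at line 8 remove [wzvk,whmbp] add [qfeye] -> 10 lines: etmi euhjw ids sbzpi gxr sdqh bmlkz ccf qfeye xsdl
Hunk 3: at line 3 remove [sbzpi,gxr,sdqh] add [lpkg,qfse,qwoa] -> 10 lines: etmi euhjw ids lpkg qfse qwoa bmlkz ccf qfeye xsdl
Final line count: 10

Answer: 10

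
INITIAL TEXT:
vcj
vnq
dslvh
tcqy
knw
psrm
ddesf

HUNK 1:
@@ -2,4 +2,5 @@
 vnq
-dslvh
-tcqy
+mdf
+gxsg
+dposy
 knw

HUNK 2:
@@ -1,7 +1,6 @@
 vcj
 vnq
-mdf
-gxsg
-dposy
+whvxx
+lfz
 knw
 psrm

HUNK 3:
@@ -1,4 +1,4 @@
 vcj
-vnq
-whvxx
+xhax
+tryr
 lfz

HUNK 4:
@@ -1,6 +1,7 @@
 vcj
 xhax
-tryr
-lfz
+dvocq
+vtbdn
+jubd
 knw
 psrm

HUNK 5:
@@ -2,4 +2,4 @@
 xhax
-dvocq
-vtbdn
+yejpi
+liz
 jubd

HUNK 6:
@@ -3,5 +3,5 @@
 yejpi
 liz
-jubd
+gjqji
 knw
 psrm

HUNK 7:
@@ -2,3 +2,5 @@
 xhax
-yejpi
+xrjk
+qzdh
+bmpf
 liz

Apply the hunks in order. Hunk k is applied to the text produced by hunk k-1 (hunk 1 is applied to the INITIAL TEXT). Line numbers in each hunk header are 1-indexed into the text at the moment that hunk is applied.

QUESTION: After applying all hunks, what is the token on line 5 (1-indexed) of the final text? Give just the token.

Hunk 1: at line 2 remove [dslvh,tcqy] add [mdf,gxsg,dposy] -> 8 lines: vcj vnq mdf gxsg dposy knw psrm ddesf
Hunk 2: at line 1 remove [mdf,gxsg,dposy] add [whvxx,lfz] -> 7 lines: vcj vnq whvxx lfz knw psrm ddesf
Hunk 3: at line 1 remove [vnq,whvxx] add [xhax,tryr] -> 7 lines: vcj xhax tryr lfz knw psrm ddesf
Hunk 4: at line 1 remove [tryr,lfz] add [dvocq,vtbdn,jubd] -> 8 lines: vcj xhax dvocq vtbdn jubd knw psrm ddesf
Hunk 5: at line 2 remove [dvocq,vtbdn] add [yejpi,liz] -> 8 lines: vcj xhax yejpi liz jubd knw psrm ddesf
Hunk 6: at line 3 remove [jubd] add [gjqji] -> 8 lines: vcj xhax yejpi liz gjqji knw psrm ddesf
Hunk 7: at line 2 remove [yejpi] add [xrjk,qzdh,bmpf] -> 10 lines: vcj xhax xrjk qzdh bmpf liz gjqji knw psrm ddesf
Final line 5: bmpf

Answer: bmpf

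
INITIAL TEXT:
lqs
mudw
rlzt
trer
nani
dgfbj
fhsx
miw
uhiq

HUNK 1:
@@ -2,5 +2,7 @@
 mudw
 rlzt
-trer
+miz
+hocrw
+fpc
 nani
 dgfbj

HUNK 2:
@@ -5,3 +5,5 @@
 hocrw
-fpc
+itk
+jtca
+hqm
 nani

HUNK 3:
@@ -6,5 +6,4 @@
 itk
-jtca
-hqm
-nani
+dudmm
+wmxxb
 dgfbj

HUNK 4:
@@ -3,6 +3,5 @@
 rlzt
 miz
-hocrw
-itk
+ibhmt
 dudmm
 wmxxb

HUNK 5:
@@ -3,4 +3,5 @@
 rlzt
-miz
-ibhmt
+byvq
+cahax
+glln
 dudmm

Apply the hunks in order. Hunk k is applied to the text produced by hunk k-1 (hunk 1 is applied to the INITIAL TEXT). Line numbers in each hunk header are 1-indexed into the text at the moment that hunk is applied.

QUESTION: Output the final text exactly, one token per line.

Answer: lqs
mudw
rlzt
byvq
cahax
glln
dudmm
wmxxb
dgfbj
fhsx
miw
uhiq

Derivation:
Hunk 1: at line 2 remove [trer] add [miz,hocrw,fpc] -> 11 lines: lqs mudw rlzt miz hocrw fpc nani dgfbj fhsx miw uhiq
Hunk 2: at line 5 remove [fpc] add [itk,jtca,hqm] -> 13 lines: lqs mudw rlzt miz hocrw itk jtca hqm nani dgfbj fhsx miw uhiq
Hunk 3: at line 6 remove [jtca,hqm,nani] add [dudmm,wmxxb] -> 12 lines: lqs mudw rlzt miz hocrw itk dudmm wmxxb dgfbj fhsx miw uhiq
Hunk 4: at line 3 remove [hocrw,itk] add [ibhmt] -> 11 lines: lqs mudw rlzt miz ibhmt dudmm wmxxb dgfbj fhsx miw uhiq
Hunk 5: at line 3 remove [miz,ibhmt] add [byvq,cahax,glln] -> 12 lines: lqs mudw rlzt byvq cahax glln dudmm wmxxb dgfbj fhsx miw uhiq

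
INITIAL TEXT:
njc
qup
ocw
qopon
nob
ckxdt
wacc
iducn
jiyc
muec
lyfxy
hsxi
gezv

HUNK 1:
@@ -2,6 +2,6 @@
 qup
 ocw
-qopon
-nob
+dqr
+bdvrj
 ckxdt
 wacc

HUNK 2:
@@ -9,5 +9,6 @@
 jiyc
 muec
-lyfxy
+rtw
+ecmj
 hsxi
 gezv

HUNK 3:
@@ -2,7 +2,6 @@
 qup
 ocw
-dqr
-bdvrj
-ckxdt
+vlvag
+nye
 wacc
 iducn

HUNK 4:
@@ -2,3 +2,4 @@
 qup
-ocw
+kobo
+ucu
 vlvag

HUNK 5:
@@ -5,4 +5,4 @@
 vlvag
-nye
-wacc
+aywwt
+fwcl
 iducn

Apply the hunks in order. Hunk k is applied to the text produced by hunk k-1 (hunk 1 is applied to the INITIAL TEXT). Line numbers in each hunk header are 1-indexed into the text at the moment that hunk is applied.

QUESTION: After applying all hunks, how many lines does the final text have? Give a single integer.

Hunk 1: at line 2 remove [qopon,nob] add [dqr,bdvrj] -> 13 lines: njc qup ocw dqr bdvrj ckxdt wacc iducn jiyc muec lyfxy hsxi gezv
Hunk 2: at line 9 remove [lyfxy] add [rtw,ecmj] -> 14 lines: njc qup ocw dqr bdvrj ckxdt wacc iducn jiyc muec rtw ecmj hsxi gezv
Hunk 3: at line 2 remove [dqr,bdvrj,ckxdt] add [vlvag,nye] -> 13 lines: njc qup ocw vlvag nye wacc iducn jiyc muec rtw ecmj hsxi gezv
Hunk 4: at line 2 remove [ocw] add [kobo,ucu] -> 14 lines: njc qup kobo ucu vlvag nye wacc iducn jiyc muec rtw ecmj hsxi gezv
Hunk 5: at line 5 remove [nye,wacc] add [aywwt,fwcl] -> 14 lines: njc qup kobo ucu vlvag aywwt fwcl iducn jiyc muec rtw ecmj hsxi gezv
Final line count: 14

Answer: 14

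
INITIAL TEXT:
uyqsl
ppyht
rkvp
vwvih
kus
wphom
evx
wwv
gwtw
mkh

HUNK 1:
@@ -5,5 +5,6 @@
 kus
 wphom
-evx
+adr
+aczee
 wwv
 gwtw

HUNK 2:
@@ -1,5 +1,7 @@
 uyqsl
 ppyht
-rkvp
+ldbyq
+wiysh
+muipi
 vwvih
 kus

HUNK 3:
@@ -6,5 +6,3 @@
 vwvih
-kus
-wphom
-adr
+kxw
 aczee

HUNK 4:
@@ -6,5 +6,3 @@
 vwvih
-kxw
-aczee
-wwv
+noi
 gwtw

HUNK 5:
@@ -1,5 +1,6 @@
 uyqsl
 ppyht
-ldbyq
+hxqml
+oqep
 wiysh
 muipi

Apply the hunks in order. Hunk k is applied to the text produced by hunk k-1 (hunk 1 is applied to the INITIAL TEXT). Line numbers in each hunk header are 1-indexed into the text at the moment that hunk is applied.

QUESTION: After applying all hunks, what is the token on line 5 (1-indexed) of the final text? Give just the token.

Answer: wiysh

Derivation:
Hunk 1: at line 5 remove [evx] add [adr,aczee] -> 11 lines: uyqsl ppyht rkvp vwvih kus wphom adr aczee wwv gwtw mkh
Hunk 2: at line 1 remove [rkvp] add [ldbyq,wiysh,muipi] -> 13 lines: uyqsl ppyht ldbyq wiysh muipi vwvih kus wphom adr aczee wwv gwtw mkh
Hunk 3: at line 6 remove [kus,wphom,adr] add [kxw] -> 11 lines: uyqsl ppyht ldbyq wiysh muipi vwvih kxw aczee wwv gwtw mkh
Hunk 4: at line 6 remove [kxw,aczee,wwv] add [noi] -> 9 lines: uyqsl ppyht ldbyq wiysh muipi vwvih noi gwtw mkh
Hunk 5: at line 1 remove [ldbyq] add [hxqml,oqep] -> 10 lines: uyqsl ppyht hxqml oqep wiysh muipi vwvih noi gwtw mkh
Final line 5: wiysh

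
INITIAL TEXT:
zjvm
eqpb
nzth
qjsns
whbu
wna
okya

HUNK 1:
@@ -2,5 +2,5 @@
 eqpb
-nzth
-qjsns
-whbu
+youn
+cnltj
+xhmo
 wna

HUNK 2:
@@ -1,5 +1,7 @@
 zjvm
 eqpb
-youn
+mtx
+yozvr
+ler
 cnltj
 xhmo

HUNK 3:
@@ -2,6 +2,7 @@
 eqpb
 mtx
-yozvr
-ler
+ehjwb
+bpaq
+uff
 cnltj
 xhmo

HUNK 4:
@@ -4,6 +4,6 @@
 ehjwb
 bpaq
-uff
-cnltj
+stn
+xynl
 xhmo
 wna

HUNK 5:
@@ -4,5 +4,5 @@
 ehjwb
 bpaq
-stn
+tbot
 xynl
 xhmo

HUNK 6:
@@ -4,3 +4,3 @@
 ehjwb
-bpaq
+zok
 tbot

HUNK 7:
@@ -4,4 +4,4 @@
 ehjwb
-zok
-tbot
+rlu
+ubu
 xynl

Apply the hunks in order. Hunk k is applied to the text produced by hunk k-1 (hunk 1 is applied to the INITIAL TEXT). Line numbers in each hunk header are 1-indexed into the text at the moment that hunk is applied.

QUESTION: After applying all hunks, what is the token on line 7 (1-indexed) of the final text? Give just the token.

Hunk 1: at line 2 remove [nzth,qjsns,whbu] add [youn,cnltj,xhmo] -> 7 lines: zjvm eqpb youn cnltj xhmo wna okya
Hunk 2: at line 1 remove [youn] add [mtx,yozvr,ler] -> 9 lines: zjvm eqpb mtx yozvr ler cnltj xhmo wna okya
Hunk 3: at line 2 remove [yozvr,ler] add [ehjwb,bpaq,uff] -> 10 lines: zjvm eqpb mtx ehjwb bpaq uff cnltj xhmo wna okya
Hunk 4: at line 4 remove [uff,cnltj] add [stn,xynl] -> 10 lines: zjvm eqpb mtx ehjwb bpaq stn xynl xhmo wna okya
Hunk 5: at line 4 remove [stn] add [tbot] -> 10 lines: zjvm eqpb mtx ehjwb bpaq tbot xynl xhmo wna okya
Hunk 6: at line 4 remove [bpaq] add [zok] -> 10 lines: zjvm eqpb mtx ehjwb zok tbot xynl xhmo wna okya
Hunk 7: at line 4 remove [zok,tbot] add [rlu,ubu] -> 10 lines: zjvm eqpb mtx ehjwb rlu ubu xynl xhmo wna okya
Final line 7: xynl

Answer: xynl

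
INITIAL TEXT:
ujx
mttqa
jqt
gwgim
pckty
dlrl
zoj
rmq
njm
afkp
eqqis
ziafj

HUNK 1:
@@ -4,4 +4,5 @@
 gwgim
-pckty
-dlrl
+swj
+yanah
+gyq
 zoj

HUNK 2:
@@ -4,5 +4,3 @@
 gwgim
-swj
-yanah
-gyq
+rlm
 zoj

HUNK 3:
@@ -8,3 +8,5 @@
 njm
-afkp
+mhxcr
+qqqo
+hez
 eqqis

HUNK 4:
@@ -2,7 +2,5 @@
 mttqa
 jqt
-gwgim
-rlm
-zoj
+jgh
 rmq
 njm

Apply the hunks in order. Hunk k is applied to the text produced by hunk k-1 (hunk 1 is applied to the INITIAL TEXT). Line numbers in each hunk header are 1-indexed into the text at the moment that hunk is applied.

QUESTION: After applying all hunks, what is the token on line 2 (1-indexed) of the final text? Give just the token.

Answer: mttqa

Derivation:
Hunk 1: at line 4 remove [pckty,dlrl] add [swj,yanah,gyq] -> 13 lines: ujx mttqa jqt gwgim swj yanah gyq zoj rmq njm afkp eqqis ziafj
Hunk 2: at line 4 remove [swj,yanah,gyq] add [rlm] -> 11 lines: ujx mttqa jqt gwgim rlm zoj rmq njm afkp eqqis ziafj
Hunk 3: at line 8 remove [afkp] add [mhxcr,qqqo,hez] -> 13 lines: ujx mttqa jqt gwgim rlm zoj rmq njm mhxcr qqqo hez eqqis ziafj
Hunk 4: at line 2 remove [gwgim,rlm,zoj] add [jgh] -> 11 lines: ujx mttqa jqt jgh rmq njm mhxcr qqqo hez eqqis ziafj
Final line 2: mttqa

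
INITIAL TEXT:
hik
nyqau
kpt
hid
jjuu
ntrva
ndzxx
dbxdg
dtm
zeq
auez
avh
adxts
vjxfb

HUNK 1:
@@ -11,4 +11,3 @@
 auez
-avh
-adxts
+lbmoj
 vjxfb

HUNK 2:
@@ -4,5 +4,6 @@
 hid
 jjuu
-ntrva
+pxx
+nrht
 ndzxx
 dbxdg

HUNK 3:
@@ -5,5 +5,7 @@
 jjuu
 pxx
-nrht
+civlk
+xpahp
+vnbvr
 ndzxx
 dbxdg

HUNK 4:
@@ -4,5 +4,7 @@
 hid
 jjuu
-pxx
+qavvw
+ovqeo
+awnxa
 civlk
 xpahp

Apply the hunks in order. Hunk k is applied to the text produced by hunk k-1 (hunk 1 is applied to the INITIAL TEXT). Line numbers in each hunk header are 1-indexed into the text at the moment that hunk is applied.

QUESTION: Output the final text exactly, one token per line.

Hunk 1: at line 11 remove [avh,adxts] add [lbmoj] -> 13 lines: hik nyqau kpt hid jjuu ntrva ndzxx dbxdg dtm zeq auez lbmoj vjxfb
Hunk 2: at line 4 remove [ntrva] add [pxx,nrht] -> 14 lines: hik nyqau kpt hid jjuu pxx nrht ndzxx dbxdg dtm zeq auez lbmoj vjxfb
Hunk 3: at line 5 remove [nrht] add [civlk,xpahp,vnbvr] -> 16 lines: hik nyqau kpt hid jjuu pxx civlk xpahp vnbvr ndzxx dbxdg dtm zeq auez lbmoj vjxfb
Hunk 4: at line 4 remove [pxx] add [qavvw,ovqeo,awnxa] -> 18 lines: hik nyqau kpt hid jjuu qavvw ovqeo awnxa civlk xpahp vnbvr ndzxx dbxdg dtm zeq auez lbmoj vjxfb

Answer: hik
nyqau
kpt
hid
jjuu
qavvw
ovqeo
awnxa
civlk
xpahp
vnbvr
ndzxx
dbxdg
dtm
zeq
auez
lbmoj
vjxfb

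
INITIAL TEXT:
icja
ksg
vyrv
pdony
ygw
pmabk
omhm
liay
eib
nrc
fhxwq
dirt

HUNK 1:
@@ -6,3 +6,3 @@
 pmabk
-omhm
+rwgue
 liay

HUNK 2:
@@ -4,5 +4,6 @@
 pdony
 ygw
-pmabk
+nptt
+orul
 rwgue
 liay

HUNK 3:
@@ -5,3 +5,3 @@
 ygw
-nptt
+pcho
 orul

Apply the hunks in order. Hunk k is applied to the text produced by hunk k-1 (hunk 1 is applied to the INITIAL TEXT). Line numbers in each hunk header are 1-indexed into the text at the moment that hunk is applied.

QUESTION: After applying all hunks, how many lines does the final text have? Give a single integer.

Hunk 1: at line 6 remove [omhm] add [rwgue] -> 12 lines: icja ksg vyrv pdony ygw pmabk rwgue liay eib nrc fhxwq dirt
Hunk 2: at line 4 remove [pmabk] add [nptt,orul] -> 13 lines: icja ksg vyrv pdony ygw nptt orul rwgue liay eib nrc fhxwq dirt
Hunk 3: at line 5 remove [nptt] add [pcho] -> 13 lines: icja ksg vyrv pdony ygw pcho orul rwgue liay eib nrc fhxwq dirt
Final line count: 13

Answer: 13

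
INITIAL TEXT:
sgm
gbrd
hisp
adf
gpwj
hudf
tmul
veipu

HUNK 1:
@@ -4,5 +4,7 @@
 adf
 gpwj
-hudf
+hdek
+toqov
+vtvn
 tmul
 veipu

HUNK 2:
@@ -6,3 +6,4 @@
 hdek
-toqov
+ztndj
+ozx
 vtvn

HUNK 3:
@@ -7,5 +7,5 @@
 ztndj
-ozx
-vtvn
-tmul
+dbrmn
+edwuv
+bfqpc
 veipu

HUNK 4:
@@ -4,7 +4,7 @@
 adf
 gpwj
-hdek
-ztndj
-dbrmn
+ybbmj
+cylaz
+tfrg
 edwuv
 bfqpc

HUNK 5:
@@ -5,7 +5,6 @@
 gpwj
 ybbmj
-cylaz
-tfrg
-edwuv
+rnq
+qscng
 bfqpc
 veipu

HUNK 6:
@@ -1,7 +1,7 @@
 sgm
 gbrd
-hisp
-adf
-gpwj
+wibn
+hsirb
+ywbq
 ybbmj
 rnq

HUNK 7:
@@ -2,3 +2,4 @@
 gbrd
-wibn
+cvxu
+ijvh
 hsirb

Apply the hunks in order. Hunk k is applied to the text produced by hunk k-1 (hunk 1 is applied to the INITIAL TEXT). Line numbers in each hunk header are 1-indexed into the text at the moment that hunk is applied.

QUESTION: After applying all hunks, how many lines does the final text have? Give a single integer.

Hunk 1: at line 4 remove [hudf] add [hdek,toqov,vtvn] -> 10 lines: sgm gbrd hisp adf gpwj hdek toqov vtvn tmul veipu
Hunk 2: at line 6 remove [toqov] add [ztndj,ozx] -> 11 lines: sgm gbrd hisp adf gpwj hdek ztndj ozx vtvn tmul veipu
Hunk 3: at line 7 remove [ozx,vtvn,tmul] add [dbrmn,edwuv,bfqpc] -> 11 lines: sgm gbrd hisp adf gpwj hdek ztndj dbrmn edwuv bfqpc veipu
Hunk 4: at line 4 remove [hdek,ztndj,dbrmn] add [ybbmj,cylaz,tfrg] -> 11 lines: sgm gbrd hisp adf gpwj ybbmj cylaz tfrg edwuv bfqpc veipu
Hunk 5: at line 5 remove [cylaz,tfrg,edwuv] add [rnq,qscng] -> 10 lines: sgm gbrd hisp adf gpwj ybbmj rnq qscng bfqpc veipu
Hunk 6: at line 1 remove [hisp,adf,gpwj] add [wibn,hsirb,ywbq] -> 10 lines: sgm gbrd wibn hsirb ywbq ybbmj rnq qscng bfqpc veipu
Hunk 7: at line 2 remove [wibn] add [cvxu,ijvh] -> 11 lines: sgm gbrd cvxu ijvh hsirb ywbq ybbmj rnq qscng bfqpc veipu
Final line count: 11

Answer: 11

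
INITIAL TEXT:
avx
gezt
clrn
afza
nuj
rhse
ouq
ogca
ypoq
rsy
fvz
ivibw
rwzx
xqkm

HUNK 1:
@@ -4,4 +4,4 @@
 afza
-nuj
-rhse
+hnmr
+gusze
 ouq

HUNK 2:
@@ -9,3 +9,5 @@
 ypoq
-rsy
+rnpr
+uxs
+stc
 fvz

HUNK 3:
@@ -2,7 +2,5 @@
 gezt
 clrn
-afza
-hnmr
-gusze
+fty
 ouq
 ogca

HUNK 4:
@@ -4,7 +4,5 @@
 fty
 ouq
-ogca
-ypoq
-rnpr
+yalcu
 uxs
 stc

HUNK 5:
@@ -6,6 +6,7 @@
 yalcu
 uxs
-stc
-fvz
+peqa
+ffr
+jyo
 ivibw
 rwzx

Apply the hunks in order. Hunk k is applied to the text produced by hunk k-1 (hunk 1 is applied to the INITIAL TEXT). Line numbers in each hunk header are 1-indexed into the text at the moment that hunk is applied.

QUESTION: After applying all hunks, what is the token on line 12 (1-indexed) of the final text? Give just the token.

Answer: rwzx

Derivation:
Hunk 1: at line 4 remove [nuj,rhse] add [hnmr,gusze] -> 14 lines: avx gezt clrn afza hnmr gusze ouq ogca ypoq rsy fvz ivibw rwzx xqkm
Hunk 2: at line 9 remove [rsy] add [rnpr,uxs,stc] -> 16 lines: avx gezt clrn afza hnmr gusze ouq ogca ypoq rnpr uxs stc fvz ivibw rwzx xqkm
Hunk 3: at line 2 remove [afza,hnmr,gusze] add [fty] -> 14 lines: avx gezt clrn fty ouq ogca ypoq rnpr uxs stc fvz ivibw rwzx xqkm
Hunk 4: at line 4 remove [ogca,ypoq,rnpr] add [yalcu] -> 12 lines: avx gezt clrn fty ouq yalcu uxs stc fvz ivibw rwzx xqkm
Hunk 5: at line 6 remove [stc,fvz] add [peqa,ffr,jyo] -> 13 lines: avx gezt clrn fty ouq yalcu uxs peqa ffr jyo ivibw rwzx xqkm
Final line 12: rwzx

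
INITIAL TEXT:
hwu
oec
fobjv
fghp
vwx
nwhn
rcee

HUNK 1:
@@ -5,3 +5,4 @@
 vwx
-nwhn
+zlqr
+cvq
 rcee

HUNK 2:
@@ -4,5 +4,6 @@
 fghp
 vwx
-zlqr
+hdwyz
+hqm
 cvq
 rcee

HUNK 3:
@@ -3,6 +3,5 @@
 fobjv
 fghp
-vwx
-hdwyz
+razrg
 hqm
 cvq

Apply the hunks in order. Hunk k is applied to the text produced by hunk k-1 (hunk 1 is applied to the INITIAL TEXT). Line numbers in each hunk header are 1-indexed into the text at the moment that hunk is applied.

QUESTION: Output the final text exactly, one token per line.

Answer: hwu
oec
fobjv
fghp
razrg
hqm
cvq
rcee

Derivation:
Hunk 1: at line 5 remove [nwhn] add [zlqr,cvq] -> 8 lines: hwu oec fobjv fghp vwx zlqr cvq rcee
Hunk 2: at line 4 remove [zlqr] add [hdwyz,hqm] -> 9 lines: hwu oec fobjv fghp vwx hdwyz hqm cvq rcee
Hunk 3: at line 3 remove [vwx,hdwyz] add [razrg] -> 8 lines: hwu oec fobjv fghp razrg hqm cvq rcee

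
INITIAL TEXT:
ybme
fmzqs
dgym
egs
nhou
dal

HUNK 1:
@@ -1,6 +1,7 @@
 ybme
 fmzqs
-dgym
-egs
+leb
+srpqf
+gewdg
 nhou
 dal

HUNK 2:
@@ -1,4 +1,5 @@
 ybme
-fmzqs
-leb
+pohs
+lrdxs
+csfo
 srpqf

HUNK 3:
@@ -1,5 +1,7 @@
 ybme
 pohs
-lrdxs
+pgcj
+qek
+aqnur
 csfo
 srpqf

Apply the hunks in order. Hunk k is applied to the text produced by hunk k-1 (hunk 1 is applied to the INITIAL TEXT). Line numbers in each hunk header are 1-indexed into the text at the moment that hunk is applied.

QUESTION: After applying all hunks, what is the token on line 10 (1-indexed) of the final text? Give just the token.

Hunk 1: at line 1 remove [dgym,egs] add [leb,srpqf,gewdg] -> 7 lines: ybme fmzqs leb srpqf gewdg nhou dal
Hunk 2: at line 1 remove [fmzqs,leb] add [pohs,lrdxs,csfo] -> 8 lines: ybme pohs lrdxs csfo srpqf gewdg nhou dal
Hunk 3: at line 1 remove [lrdxs] add [pgcj,qek,aqnur] -> 10 lines: ybme pohs pgcj qek aqnur csfo srpqf gewdg nhou dal
Final line 10: dal

Answer: dal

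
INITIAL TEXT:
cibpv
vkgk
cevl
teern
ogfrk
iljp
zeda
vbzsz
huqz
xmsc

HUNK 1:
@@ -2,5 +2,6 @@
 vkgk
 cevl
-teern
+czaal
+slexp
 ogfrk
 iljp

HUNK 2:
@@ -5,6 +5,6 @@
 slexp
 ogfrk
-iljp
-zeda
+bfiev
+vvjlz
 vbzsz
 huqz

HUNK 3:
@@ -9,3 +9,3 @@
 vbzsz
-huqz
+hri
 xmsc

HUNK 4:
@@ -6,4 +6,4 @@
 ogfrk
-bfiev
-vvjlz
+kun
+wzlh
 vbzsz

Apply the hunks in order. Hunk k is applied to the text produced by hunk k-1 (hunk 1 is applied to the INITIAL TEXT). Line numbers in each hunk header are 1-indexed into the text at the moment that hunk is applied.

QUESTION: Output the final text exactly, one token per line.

Hunk 1: at line 2 remove [teern] add [czaal,slexp] -> 11 lines: cibpv vkgk cevl czaal slexp ogfrk iljp zeda vbzsz huqz xmsc
Hunk 2: at line 5 remove [iljp,zeda] add [bfiev,vvjlz] -> 11 lines: cibpv vkgk cevl czaal slexp ogfrk bfiev vvjlz vbzsz huqz xmsc
Hunk 3: at line 9 remove [huqz] add [hri] -> 11 lines: cibpv vkgk cevl czaal slexp ogfrk bfiev vvjlz vbzsz hri xmsc
Hunk 4: at line 6 remove [bfiev,vvjlz] add [kun,wzlh] -> 11 lines: cibpv vkgk cevl czaal slexp ogfrk kun wzlh vbzsz hri xmsc

Answer: cibpv
vkgk
cevl
czaal
slexp
ogfrk
kun
wzlh
vbzsz
hri
xmsc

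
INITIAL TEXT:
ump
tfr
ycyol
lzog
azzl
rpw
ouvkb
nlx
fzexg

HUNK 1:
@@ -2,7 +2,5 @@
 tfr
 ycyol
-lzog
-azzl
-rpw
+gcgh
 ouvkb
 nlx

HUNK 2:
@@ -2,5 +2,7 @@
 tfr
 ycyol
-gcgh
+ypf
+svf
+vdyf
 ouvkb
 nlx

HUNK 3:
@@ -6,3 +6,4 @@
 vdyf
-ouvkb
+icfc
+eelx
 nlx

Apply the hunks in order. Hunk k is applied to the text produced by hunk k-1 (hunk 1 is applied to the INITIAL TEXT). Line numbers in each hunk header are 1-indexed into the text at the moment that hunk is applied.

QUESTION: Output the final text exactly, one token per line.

Hunk 1: at line 2 remove [lzog,azzl,rpw] add [gcgh] -> 7 lines: ump tfr ycyol gcgh ouvkb nlx fzexg
Hunk 2: at line 2 remove [gcgh] add [ypf,svf,vdyf] -> 9 lines: ump tfr ycyol ypf svf vdyf ouvkb nlx fzexg
Hunk 3: at line 6 remove [ouvkb] add [icfc,eelx] -> 10 lines: ump tfr ycyol ypf svf vdyf icfc eelx nlx fzexg

Answer: ump
tfr
ycyol
ypf
svf
vdyf
icfc
eelx
nlx
fzexg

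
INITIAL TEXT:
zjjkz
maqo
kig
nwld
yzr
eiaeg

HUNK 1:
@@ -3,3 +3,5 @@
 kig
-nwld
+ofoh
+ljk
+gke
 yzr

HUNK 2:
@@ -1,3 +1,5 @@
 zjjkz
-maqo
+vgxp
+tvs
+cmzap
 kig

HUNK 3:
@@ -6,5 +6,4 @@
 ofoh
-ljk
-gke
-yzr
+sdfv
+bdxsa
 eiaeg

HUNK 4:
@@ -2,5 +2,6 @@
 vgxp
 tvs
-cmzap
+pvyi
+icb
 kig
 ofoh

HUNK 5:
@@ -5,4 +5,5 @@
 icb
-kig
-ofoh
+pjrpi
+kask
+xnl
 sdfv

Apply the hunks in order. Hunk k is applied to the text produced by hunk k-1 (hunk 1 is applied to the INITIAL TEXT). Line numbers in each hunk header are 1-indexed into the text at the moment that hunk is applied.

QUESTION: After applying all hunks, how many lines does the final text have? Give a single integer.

Answer: 11

Derivation:
Hunk 1: at line 3 remove [nwld] add [ofoh,ljk,gke] -> 8 lines: zjjkz maqo kig ofoh ljk gke yzr eiaeg
Hunk 2: at line 1 remove [maqo] add [vgxp,tvs,cmzap] -> 10 lines: zjjkz vgxp tvs cmzap kig ofoh ljk gke yzr eiaeg
Hunk 3: at line 6 remove [ljk,gke,yzr] add [sdfv,bdxsa] -> 9 lines: zjjkz vgxp tvs cmzap kig ofoh sdfv bdxsa eiaeg
Hunk 4: at line 2 remove [cmzap] add [pvyi,icb] -> 10 lines: zjjkz vgxp tvs pvyi icb kig ofoh sdfv bdxsa eiaeg
Hunk 5: at line 5 remove [kig,ofoh] add [pjrpi,kask,xnl] -> 11 lines: zjjkz vgxp tvs pvyi icb pjrpi kask xnl sdfv bdxsa eiaeg
Final line count: 11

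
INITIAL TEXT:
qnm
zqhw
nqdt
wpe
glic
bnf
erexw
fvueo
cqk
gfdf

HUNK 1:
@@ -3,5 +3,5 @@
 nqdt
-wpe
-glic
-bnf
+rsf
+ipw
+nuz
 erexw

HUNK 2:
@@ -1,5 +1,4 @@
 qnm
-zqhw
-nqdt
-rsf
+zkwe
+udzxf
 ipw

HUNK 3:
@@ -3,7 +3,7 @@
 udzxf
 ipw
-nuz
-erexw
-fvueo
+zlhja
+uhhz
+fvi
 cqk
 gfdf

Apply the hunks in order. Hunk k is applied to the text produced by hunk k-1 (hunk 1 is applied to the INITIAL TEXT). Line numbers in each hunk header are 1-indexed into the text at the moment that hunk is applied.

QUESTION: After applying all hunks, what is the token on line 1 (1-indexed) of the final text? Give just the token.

Hunk 1: at line 3 remove [wpe,glic,bnf] add [rsf,ipw,nuz] -> 10 lines: qnm zqhw nqdt rsf ipw nuz erexw fvueo cqk gfdf
Hunk 2: at line 1 remove [zqhw,nqdt,rsf] add [zkwe,udzxf] -> 9 lines: qnm zkwe udzxf ipw nuz erexw fvueo cqk gfdf
Hunk 3: at line 3 remove [nuz,erexw,fvueo] add [zlhja,uhhz,fvi] -> 9 lines: qnm zkwe udzxf ipw zlhja uhhz fvi cqk gfdf
Final line 1: qnm

Answer: qnm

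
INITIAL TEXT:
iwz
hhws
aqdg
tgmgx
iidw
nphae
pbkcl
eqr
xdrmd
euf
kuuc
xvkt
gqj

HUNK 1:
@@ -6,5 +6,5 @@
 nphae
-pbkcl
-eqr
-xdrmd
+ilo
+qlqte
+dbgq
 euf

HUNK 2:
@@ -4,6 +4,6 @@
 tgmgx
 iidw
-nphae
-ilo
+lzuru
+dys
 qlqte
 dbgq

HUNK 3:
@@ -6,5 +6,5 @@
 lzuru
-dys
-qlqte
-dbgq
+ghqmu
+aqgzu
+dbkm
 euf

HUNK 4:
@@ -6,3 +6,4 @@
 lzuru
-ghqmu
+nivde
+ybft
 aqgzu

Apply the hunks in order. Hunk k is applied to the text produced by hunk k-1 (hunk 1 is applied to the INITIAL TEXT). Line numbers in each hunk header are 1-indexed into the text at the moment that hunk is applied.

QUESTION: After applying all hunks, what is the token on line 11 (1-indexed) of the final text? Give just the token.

Answer: euf

Derivation:
Hunk 1: at line 6 remove [pbkcl,eqr,xdrmd] add [ilo,qlqte,dbgq] -> 13 lines: iwz hhws aqdg tgmgx iidw nphae ilo qlqte dbgq euf kuuc xvkt gqj
Hunk 2: at line 4 remove [nphae,ilo] add [lzuru,dys] -> 13 lines: iwz hhws aqdg tgmgx iidw lzuru dys qlqte dbgq euf kuuc xvkt gqj
Hunk 3: at line 6 remove [dys,qlqte,dbgq] add [ghqmu,aqgzu,dbkm] -> 13 lines: iwz hhws aqdg tgmgx iidw lzuru ghqmu aqgzu dbkm euf kuuc xvkt gqj
Hunk 4: at line 6 remove [ghqmu] add [nivde,ybft] -> 14 lines: iwz hhws aqdg tgmgx iidw lzuru nivde ybft aqgzu dbkm euf kuuc xvkt gqj
Final line 11: euf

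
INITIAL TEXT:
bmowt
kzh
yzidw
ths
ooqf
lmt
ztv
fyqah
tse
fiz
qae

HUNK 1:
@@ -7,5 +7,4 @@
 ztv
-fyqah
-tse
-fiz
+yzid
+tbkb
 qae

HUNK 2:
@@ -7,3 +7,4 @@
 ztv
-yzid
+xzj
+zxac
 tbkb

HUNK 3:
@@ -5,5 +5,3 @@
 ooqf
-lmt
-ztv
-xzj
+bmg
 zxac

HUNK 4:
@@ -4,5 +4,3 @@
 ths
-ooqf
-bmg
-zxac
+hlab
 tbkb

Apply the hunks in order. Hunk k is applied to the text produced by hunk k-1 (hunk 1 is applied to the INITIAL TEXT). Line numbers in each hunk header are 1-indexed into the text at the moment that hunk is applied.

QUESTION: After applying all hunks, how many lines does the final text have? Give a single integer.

Answer: 7

Derivation:
Hunk 1: at line 7 remove [fyqah,tse,fiz] add [yzid,tbkb] -> 10 lines: bmowt kzh yzidw ths ooqf lmt ztv yzid tbkb qae
Hunk 2: at line 7 remove [yzid] add [xzj,zxac] -> 11 lines: bmowt kzh yzidw ths ooqf lmt ztv xzj zxac tbkb qae
Hunk 3: at line 5 remove [lmt,ztv,xzj] add [bmg] -> 9 lines: bmowt kzh yzidw ths ooqf bmg zxac tbkb qae
Hunk 4: at line 4 remove [ooqf,bmg,zxac] add [hlab] -> 7 lines: bmowt kzh yzidw ths hlab tbkb qae
Final line count: 7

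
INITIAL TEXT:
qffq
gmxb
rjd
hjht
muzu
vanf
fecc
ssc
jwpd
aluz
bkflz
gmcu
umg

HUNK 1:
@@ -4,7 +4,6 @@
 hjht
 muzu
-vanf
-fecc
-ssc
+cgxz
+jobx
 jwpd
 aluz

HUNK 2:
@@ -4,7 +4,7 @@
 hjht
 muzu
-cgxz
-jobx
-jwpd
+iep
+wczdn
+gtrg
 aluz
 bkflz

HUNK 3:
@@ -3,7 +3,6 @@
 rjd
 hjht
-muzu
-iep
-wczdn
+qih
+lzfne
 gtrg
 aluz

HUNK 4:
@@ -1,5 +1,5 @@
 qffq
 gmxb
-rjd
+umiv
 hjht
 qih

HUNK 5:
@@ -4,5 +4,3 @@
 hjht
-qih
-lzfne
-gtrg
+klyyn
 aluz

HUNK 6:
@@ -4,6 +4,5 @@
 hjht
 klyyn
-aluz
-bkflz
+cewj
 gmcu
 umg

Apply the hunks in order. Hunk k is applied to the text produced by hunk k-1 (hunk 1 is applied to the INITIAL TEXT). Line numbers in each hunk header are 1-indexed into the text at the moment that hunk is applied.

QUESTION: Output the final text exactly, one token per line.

Answer: qffq
gmxb
umiv
hjht
klyyn
cewj
gmcu
umg

Derivation:
Hunk 1: at line 4 remove [vanf,fecc,ssc] add [cgxz,jobx] -> 12 lines: qffq gmxb rjd hjht muzu cgxz jobx jwpd aluz bkflz gmcu umg
Hunk 2: at line 4 remove [cgxz,jobx,jwpd] add [iep,wczdn,gtrg] -> 12 lines: qffq gmxb rjd hjht muzu iep wczdn gtrg aluz bkflz gmcu umg
Hunk 3: at line 3 remove [muzu,iep,wczdn] add [qih,lzfne] -> 11 lines: qffq gmxb rjd hjht qih lzfne gtrg aluz bkflz gmcu umg
Hunk 4: at line 1 remove [rjd] add [umiv] -> 11 lines: qffq gmxb umiv hjht qih lzfne gtrg aluz bkflz gmcu umg
Hunk 5: at line 4 remove [qih,lzfne,gtrg] add [klyyn] -> 9 lines: qffq gmxb umiv hjht klyyn aluz bkflz gmcu umg
Hunk 6: at line 4 remove [aluz,bkflz] add [cewj] -> 8 lines: qffq gmxb umiv hjht klyyn cewj gmcu umg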